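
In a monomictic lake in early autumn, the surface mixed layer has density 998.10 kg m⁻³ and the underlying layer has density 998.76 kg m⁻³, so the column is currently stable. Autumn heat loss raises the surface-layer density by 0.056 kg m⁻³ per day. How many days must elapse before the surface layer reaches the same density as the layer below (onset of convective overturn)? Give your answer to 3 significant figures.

Density deficit of the surface layer: 998.76 − 998.10 = 0.66 kg m⁻³.
Required change = 0.66 / 0.056 = 11.8 days.

11.8 days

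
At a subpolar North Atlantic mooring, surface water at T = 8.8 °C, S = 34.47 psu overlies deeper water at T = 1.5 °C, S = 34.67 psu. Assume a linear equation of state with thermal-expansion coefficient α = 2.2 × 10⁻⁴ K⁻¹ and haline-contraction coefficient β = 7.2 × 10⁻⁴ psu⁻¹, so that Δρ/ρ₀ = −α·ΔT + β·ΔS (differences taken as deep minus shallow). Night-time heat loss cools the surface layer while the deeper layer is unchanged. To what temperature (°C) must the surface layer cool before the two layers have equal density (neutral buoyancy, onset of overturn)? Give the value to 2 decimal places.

Neutral buoyancy requires Δρ = 0, i.e. −α(T_deep − T_surf′) + β(S_deep − S_surf) = 0.
T_surf′ = T_deep − (β/α)·ΔS = 1.5 − (7.2 × 10⁻⁴/2.2 × 10⁻⁴)·(+0.20) = 0.8455 °C.
Cooling required: 8.8 − (0.8455) = 7.9545 °C.

0.85 °C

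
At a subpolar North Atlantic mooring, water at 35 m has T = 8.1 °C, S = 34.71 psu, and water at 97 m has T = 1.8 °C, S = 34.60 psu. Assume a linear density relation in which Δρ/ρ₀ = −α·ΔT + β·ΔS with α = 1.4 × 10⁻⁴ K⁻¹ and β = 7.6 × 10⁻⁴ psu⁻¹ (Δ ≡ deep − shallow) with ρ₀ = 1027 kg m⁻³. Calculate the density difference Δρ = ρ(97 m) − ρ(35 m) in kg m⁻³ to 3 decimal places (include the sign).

+0.820 kg m⁻³

ΔT = -6.3 K, ΔS = -0.11 psu (deep − shallow).
Δρ/ρ₀ = −(1.4 × 10⁻⁴)(-6.3) + (7.6 × 10⁻⁴)(-0.11) = 7.984 × 10⁻⁴.
Δρ = 1027 × (7.984 × 10⁻⁴) = +0.820 kg m⁻³.
Positive Δρ: denser below, stable.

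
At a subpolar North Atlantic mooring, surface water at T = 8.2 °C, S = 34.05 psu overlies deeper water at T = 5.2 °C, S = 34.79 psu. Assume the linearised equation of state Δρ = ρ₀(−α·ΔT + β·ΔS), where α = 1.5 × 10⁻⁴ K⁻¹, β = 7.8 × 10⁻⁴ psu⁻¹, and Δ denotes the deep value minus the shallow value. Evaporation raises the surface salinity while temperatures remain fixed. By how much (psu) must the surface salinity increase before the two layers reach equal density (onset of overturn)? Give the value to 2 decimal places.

1.32 psu

Neutral buoyancy requires −α(T_deep − T_surf) + β(S_deep − S_surf′) = 0.
S_surf′ = S_deep − (α/β)·ΔT = 34.79 − (1.5 × 10⁻⁴/7.8 × 10⁻⁴)·(-3.0) = 35.3669 psu.
Increase required: 35.3669 − 34.05 = 1.3169 psu.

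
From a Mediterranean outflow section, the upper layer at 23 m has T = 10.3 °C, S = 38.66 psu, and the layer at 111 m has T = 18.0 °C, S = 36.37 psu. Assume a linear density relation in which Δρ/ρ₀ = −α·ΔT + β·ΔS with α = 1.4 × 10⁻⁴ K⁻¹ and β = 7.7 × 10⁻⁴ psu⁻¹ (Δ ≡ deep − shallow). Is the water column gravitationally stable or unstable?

ΔT = 18.0 − 10.3 = +7.7 K and ΔS = 36.37 − 38.66 = -2.29 psu (deep − shallow).
−αΔT = -1.078 × 10⁻³; βΔS = -1.7633 × 10⁻³; sum Δρ/ρ₀ = -2.8413 × 10⁻³.
Δρ/ρ₀ < 0, so Δρ < 0: deeper water is lighter → statically unstable; the column would overturn.

unstable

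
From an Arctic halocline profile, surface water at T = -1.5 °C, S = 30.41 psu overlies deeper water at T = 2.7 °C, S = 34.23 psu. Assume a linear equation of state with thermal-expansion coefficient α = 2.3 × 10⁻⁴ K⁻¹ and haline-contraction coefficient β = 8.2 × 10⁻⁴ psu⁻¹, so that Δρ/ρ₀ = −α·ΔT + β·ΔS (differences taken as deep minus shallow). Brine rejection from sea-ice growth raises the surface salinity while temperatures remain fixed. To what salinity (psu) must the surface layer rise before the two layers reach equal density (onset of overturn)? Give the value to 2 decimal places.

33.05 psu

Neutral buoyancy requires −α(T_deep − T_surf) + β(S_deep − S_surf′) = 0.
S_surf′ = S_deep − (α/β)·ΔT = 34.23 − (2.3 × 10⁻⁴/8.2 × 10⁻⁴)·(+4.2) = 33.0520 psu.
Increase required: 33.0520 − 30.41 = 2.6420 psu.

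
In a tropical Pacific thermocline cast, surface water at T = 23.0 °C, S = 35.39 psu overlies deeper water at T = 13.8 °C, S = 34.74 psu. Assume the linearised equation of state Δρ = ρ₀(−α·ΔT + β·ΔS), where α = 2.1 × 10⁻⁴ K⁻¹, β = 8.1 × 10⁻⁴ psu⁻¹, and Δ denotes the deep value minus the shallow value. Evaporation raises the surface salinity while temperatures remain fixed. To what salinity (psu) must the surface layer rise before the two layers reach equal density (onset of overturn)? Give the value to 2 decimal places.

37.13 psu

Neutral buoyancy requires −α(T_deep − T_surf) + β(S_deep − S_surf′) = 0.
S_surf′ = S_deep − (α/β)·ΔT = 34.74 − (2.1 × 10⁻⁴/8.1 × 10⁻⁴)·(-9.2) = 37.1252 psu.
Increase required: 37.1252 − 35.39 = 1.7352 psu.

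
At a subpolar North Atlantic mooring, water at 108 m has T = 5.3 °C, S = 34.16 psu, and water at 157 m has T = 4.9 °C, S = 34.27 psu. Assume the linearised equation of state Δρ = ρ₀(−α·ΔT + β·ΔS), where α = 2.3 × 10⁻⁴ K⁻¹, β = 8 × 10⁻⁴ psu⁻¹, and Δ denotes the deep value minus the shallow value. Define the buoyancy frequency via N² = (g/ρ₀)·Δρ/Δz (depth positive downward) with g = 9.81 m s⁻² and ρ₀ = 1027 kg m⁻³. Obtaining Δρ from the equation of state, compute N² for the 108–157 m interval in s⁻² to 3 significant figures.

3.60 × 10⁻⁵ s⁻²

ΔT = -0.4 K, ΔS = +0.11 psu (deep − shallow).
Δρ/ρ₀ = −αΔT + βΔS = 9.20 × 10⁻⁵ + 8.80 × 10⁻⁵ = 1.80 × 10⁻⁴, so Δρ ≈ 0.1849 kg m⁻³.
N² = (g/ρ₀)·Δρ/Δz = g·(Δρ/ρ₀)/Δz = 9.81 × 1.80 × 10⁻⁴ / 49 = 3.6037 × 10⁻⁵ s⁻² ≈ 3.60 × 10⁻⁵ s⁻².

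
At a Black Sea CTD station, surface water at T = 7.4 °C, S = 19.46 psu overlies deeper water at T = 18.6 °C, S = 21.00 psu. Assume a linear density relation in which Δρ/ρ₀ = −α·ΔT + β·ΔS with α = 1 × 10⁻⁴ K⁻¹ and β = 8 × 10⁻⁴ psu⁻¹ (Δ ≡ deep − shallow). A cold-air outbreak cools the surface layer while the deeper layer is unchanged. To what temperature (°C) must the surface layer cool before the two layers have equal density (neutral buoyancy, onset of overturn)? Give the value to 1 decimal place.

6.3 °C

Neutral buoyancy requires Δρ = 0, i.e. −α(T_deep − T_surf′) + β(S_deep − S_surf) = 0.
T_surf′ = T_deep − (β/α)·ΔS = 18.6 − (8 × 10⁻⁴/1 × 10⁻⁴)·(+1.54) = 6.280 °C.
Cooling required: 7.4 − (6.280) = 1.120 °C.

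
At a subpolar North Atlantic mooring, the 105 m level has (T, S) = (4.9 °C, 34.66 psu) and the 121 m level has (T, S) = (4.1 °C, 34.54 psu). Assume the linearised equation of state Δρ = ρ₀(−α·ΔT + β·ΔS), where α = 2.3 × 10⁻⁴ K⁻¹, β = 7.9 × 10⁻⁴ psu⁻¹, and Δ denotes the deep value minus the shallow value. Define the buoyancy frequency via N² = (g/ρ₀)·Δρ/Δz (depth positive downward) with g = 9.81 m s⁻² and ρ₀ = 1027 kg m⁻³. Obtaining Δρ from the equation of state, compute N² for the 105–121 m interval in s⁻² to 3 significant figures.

ΔT = -0.8 K, ΔS = -0.12 psu (deep − shallow).
Δρ/ρ₀ = −αΔT + βΔS = 1.84 × 10⁻⁴ − 9.48 × 10⁻⁵ = 8.92 × 10⁻⁵, so Δρ ≈ 0.09161 kg m⁻³.
N² = (g/ρ₀)·Δρ/Δz = g·(Δρ/ρ₀)/Δz = 9.81 × 8.92 × 10⁻⁵ / 16 = 5.4691 × 10⁻⁵ s⁻² ≈ 5.47 × 10⁻⁵ s⁻².

5.47 × 10⁻⁵ s⁻²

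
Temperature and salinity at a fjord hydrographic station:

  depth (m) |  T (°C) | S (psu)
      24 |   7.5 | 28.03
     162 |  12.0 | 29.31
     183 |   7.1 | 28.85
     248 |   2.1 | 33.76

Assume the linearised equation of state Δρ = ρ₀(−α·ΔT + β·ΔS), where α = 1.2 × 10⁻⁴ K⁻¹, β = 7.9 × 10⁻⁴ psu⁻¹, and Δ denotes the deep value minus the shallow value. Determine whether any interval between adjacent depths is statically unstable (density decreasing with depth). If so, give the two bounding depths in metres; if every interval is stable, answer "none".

Evaluate Δρ/ρ₀ = −αΔT + βΔS across each adjacent pair:
  24–162 m: −αΔT+βΔS = −(1.2 × 10⁻⁴)(+4.5)+(7.9 × 10⁻⁴)(+1.28) = 4.7 × 10⁻⁴ → stable
  162–183 m: −αΔT+βΔS = −(1.2 × 10⁻⁴)(-4.9)+(7.9 × 10⁻⁴)(-0.46) = 2.2 × 10⁻⁴ → stable
  183–248 m: −αΔT+βΔS = −(1.2 × 10⁻⁴)(-5.0)+(7.9 × 10⁻⁴)(+4.91) = 4.5 × 10⁻³ → stable
Every interval has Δρ > 0: the column is stably stratified throughout.

none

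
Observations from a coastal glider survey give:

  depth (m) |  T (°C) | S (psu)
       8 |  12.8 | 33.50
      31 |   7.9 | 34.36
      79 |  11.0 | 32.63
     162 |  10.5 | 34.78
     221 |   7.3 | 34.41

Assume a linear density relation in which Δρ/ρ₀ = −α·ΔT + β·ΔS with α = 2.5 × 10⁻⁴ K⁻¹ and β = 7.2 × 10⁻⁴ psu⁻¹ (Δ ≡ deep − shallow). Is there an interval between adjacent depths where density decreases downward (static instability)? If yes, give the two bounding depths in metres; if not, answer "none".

Evaluate Δρ/ρ₀ = −αΔT + βΔS across each adjacent pair:
  8–31 m: −αΔT+βΔS = −(2.5 × 10⁻⁴)(-4.9)+(7.2 × 10⁻⁴)(+0.86) = 1.8 × 10⁻³ → stable
  31–79 m: −αΔT+βΔS = −(2.5 × 10⁻⁴)(+3.1)+(7.2 × 10⁻⁴)(-1.73) = -2.0 × 10⁻³ → UNSTABLE
  79–162 m: −αΔT+βΔS = −(2.5 × 10⁻⁴)(-0.5)+(7.2 × 10⁻⁴)(+2.15) = 1.7 × 10⁻³ → stable
  162–221 m: −αΔT+βΔS = −(2.5 × 10⁻⁴)(-3.2)+(7.2 × 10⁻⁴)(-0.37) = 5.3 × 10⁻⁴ → stable
The 31–79 m interval has Δρ < 0: lighter water underlies denser water.

31–79 m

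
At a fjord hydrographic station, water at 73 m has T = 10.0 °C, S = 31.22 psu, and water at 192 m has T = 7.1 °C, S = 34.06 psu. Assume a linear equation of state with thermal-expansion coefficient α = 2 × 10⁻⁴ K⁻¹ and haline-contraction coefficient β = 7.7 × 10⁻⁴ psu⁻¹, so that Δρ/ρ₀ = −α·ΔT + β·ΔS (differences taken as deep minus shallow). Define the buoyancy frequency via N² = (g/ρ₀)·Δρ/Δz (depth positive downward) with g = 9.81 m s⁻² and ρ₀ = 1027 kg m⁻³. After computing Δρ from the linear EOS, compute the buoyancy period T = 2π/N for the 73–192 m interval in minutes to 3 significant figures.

6.93 min

ΔT = -2.9 K, ΔS = +2.84 psu (deep − shallow).
Δρ/ρ₀ = −αΔT + βΔS = 5.80 × 10⁻⁴ + 2.1868 × 10⁻³ = 2.7668 × 10⁻³, so Δρ ≈ 2.842 kg m⁻³.
N² = (g/ρ₀)·Δρ/Δz = g·(Δρ/ρ₀)/Δz = 9.81 × 2.7668 × 10⁻³ / 119 = 2.2809 × 10⁻⁴ s⁻².
N = √(2.2809 × 10⁻⁴) = 0.015103 rad s⁻¹ → T = 2π/N = 416.02 s = 6.9337 min ≈ 6.93 min.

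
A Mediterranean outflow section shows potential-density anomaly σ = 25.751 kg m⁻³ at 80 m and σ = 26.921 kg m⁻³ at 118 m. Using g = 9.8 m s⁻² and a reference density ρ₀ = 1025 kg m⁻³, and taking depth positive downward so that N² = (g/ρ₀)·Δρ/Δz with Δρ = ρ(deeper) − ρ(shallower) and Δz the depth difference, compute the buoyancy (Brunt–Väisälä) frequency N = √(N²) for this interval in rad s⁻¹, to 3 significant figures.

Δρ = 1026.921 − 1025.751 = 1.170 kg m⁻³ over Δz = 118 − 80 = 38 m.
N² = (9.8/1025) × (1.170/38) = 2.9438 × 10⁻⁴ s⁻².
N = √(2.9438 × 10⁻⁴) = 0.017158 rad s⁻¹ ≈ 0.0172 rad s⁻¹.

0.0172 rad s⁻¹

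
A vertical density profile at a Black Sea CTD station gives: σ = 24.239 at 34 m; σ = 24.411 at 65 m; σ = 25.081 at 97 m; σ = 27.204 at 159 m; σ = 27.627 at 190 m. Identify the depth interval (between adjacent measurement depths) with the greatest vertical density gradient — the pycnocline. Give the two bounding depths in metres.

97–159 m

Compute the density gradient over each adjacent pair:
  34–65 m: Δρ/Δz = 0.172/31 = 5.5 × 10⁻³ kg m⁻⁴
  65–97 m: Δρ/Δz = 0.670/32 = 0.021 kg m⁻⁴
  97–159 m: Δρ/Δz = 2.123/62 = 0.034 kg m⁻⁴
  159–190 m: Δρ/Δz = 0.423/31 = 0.014 kg m⁻⁴
The largest gradient is in the 97–159 m interval — the pycnocline.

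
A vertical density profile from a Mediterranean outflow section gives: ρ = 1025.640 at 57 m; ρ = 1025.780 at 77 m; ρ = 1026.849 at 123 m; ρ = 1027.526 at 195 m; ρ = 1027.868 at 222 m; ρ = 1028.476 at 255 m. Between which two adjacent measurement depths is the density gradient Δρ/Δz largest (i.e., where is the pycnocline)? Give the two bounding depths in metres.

77–123 m

Compute the density gradient over each adjacent pair:
  57–77 m: Δρ/Δz = 0.140/20 = 7.0 × 10⁻³ kg m⁻⁴
  77–123 m: Δρ/Δz = 1.069/46 = 0.023 kg m⁻⁴
  123–195 m: Δρ/Δz = 0.677/72 = 9.4 × 10⁻³ kg m⁻⁴
  195–222 m: Δρ/Δz = 0.342/27 = 0.013 kg m⁻⁴
  222–255 m: Δρ/Δz = 0.608/33 = 0.018 kg m⁻⁴
The largest gradient is in the 77–123 m interval — the pycnocline.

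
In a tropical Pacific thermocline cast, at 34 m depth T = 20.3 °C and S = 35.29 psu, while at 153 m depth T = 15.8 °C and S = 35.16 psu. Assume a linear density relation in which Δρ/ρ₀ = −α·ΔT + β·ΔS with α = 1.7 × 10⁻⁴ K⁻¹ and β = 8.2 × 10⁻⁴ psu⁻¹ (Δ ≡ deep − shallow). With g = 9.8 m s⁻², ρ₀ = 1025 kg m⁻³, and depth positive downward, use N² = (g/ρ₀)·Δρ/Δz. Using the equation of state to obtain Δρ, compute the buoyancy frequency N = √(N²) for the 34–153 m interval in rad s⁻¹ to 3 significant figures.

7.36 × 10⁻³ rad s⁻¹

ΔT = -4.5 K, ΔS = -0.13 psu (deep − shallow).
Δρ/ρ₀ = −αΔT + βΔS = 7.65 × 10⁻⁴ − 1.066 × 10⁻⁴ = 6.584 × 10⁻⁴, so Δρ ≈ 0.6749 kg m⁻³.
N² = (g/ρ₀)·Δρ/Δz = g·(Δρ/ρ₀)/Δz = 9.8 × 6.584 × 10⁻⁴ / 119 = 5.4221 × 10⁻⁵ s⁻².
N = √(5.4221 × 10⁻⁵) = 7.3635 × 10⁻³ rad s⁻¹ ≈ 7.36 × 10⁻³ rad s⁻¹.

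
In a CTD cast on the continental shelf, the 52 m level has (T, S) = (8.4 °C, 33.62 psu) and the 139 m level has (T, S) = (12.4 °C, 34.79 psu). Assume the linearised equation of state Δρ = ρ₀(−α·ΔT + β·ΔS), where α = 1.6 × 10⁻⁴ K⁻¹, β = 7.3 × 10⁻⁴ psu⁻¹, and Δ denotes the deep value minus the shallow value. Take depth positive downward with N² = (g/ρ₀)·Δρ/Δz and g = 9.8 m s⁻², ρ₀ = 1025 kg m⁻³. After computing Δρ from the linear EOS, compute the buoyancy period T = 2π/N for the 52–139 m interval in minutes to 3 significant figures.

ΔT = +4.0 K, ΔS = +1.17 psu (deep − shallow).
Δρ/ρ₀ = −αΔT + βΔS = -6.40 × 10⁻⁴ + 8.541 × 10⁻⁴ = 2.141 × 10⁻⁴, so Δρ ≈ 0.2195 kg m⁻³.
N² = (g/ρ₀)·Δρ/Δz = g·(Δρ/ρ₀)/Δz = 9.8 × 2.141 × 10⁻⁴ / 87 = 2.4117 × 10⁻⁵ s⁻².
N = √(2.4117 × 10⁻⁵) = 4.9109 × 10⁻³ rad s⁻¹ → T = 2π/N = 1.2794 × 10³ s = 21.323 min ≈ 21.3 min.

21.3 min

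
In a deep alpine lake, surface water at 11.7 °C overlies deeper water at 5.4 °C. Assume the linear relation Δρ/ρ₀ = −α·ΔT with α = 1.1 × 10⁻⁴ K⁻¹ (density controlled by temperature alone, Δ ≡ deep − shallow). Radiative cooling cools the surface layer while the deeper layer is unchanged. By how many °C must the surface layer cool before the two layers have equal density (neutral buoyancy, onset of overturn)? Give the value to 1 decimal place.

6.3 °C

With temperature the only control, equal density requires T_surf′ = T_deep.
T_surf′ = 5.4 °C.
Cooling required: 11.7 − 5.4 = 6.3 °C.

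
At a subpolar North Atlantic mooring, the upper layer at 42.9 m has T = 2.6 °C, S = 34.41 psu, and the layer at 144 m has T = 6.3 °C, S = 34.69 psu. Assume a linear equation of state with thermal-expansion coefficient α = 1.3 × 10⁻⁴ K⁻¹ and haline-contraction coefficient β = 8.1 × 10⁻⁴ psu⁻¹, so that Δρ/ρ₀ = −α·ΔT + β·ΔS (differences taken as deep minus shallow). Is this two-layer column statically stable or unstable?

ΔT = 6.3 − 2.6 = +3.7 K and ΔS = 34.69 − 34.41 = +0.28 psu (deep − shallow).
−αΔT = -4.81 × 10⁻⁴; βΔS = 2.268 × 10⁻⁴; sum Δρ/ρ₀ = -2.542 × 10⁻⁴.
Δρ/ρ₀ < 0, so Δρ < 0: deeper water is lighter → statically unstable; the column would overturn.

unstable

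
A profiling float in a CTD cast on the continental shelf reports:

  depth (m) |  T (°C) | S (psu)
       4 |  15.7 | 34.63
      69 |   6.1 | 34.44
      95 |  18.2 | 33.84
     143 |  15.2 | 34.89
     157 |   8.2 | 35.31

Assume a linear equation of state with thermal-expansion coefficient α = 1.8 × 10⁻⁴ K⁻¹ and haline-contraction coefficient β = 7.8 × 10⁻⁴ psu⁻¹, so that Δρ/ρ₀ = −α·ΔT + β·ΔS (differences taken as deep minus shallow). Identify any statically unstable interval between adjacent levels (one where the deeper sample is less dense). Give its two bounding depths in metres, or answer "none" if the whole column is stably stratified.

Evaluate Δρ/ρ₀ = −αΔT + βΔS across each adjacent pair:
  4–69 m: −αΔT+βΔS = −(1.8 × 10⁻⁴)(-9.6)+(7.8 × 10⁻⁴)(-0.19) = 1.6 × 10⁻³ → stable
  69–95 m: −αΔT+βΔS = −(1.8 × 10⁻⁴)(+12.1)+(7.8 × 10⁻⁴)(-0.60) = -2.6 × 10⁻³ → UNSTABLE
  95–143 m: −αΔT+βΔS = −(1.8 × 10⁻⁴)(-3.0)+(7.8 × 10⁻⁴)(+1.05) = 1.4 × 10⁻³ → stable
  143–157 m: −αΔT+βΔS = −(1.8 × 10⁻⁴)(-7.0)+(7.8 × 10⁻⁴)(+0.42) = 1.6 × 10⁻³ → stable
The 69–95 m interval has Δρ < 0: lighter water underlies denser water.

69–95 m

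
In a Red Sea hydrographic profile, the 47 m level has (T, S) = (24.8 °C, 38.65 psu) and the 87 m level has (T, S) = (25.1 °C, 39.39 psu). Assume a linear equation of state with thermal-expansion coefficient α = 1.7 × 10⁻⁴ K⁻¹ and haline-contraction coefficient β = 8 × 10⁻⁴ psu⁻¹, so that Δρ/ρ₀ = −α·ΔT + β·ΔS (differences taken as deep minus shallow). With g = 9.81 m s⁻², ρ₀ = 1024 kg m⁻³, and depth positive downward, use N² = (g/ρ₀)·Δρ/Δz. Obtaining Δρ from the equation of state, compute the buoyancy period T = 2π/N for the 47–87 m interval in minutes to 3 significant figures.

9.09 min

ΔT = +0.3 K, ΔS = +0.74 psu (deep − shallow).
Δρ/ρ₀ = −αΔT + βΔS = -5.10 × 10⁻⁵ + 5.92 × 10⁻⁴ = 5.41 × 10⁻⁴, so Δρ ≈ 0.5540 kg m⁻³.
N² = (g/ρ₀)·Δρ/Δz = g·(Δρ/ρ₀)/Δz = 9.81 × 5.41 × 10⁻⁴ / 40 = 1.3268 × 10⁻⁴ s⁻².
N = √(1.3268 × 10⁻⁴) = 0.011519 rad s⁻¹ → T = 2π/N = 545.46 s = 9.0910 min ≈ 9.09 min.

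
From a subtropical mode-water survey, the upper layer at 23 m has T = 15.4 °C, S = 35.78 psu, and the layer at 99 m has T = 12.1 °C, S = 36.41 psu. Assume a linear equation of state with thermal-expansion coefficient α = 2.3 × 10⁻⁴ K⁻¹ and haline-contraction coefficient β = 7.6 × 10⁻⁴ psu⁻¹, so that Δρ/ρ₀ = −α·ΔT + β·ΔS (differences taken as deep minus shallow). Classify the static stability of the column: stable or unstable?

ΔT = 12.1 − 15.4 = -3.3 K and ΔS = 36.41 − 35.78 = +0.63 psu (deep − shallow).
−αΔT = 7.59 × 10⁻⁴; βΔS = 4.788 × 10⁻⁴; sum Δρ/ρ₀ = 1.2378 × 10⁻³.
Δρ/ρ₀ > 0, so Δρ > 0: deeper water is denser → statically stable.

stable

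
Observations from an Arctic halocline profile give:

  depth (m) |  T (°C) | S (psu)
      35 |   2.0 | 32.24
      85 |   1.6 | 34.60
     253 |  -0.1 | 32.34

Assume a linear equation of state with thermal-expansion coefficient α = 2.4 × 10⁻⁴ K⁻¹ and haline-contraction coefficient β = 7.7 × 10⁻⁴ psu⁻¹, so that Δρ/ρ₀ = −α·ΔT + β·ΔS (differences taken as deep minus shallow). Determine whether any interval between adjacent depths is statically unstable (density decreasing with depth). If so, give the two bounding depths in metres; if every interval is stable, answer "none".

85–253 m

Evaluate Δρ/ρ₀ = −αΔT + βΔS across each adjacent pair:
  35–85 m: −αΔT+βΔS = −(2.4 × 10⁻⁴)(-0.4)+(7.7 × 10⁻⁴)(+2.36) = 1.9 × 10⁻³ → stable
  85–253 m: −αΔT+βΔS = −(2.4 × 10⁻⁴)(-1.7)+(7.7 × 10⁻⁴)(-2.26) = -1.3 × 10⁻³ → UNSTABLE
The 85–253 m interval has Δρ < 0: lighter water underlies denser water.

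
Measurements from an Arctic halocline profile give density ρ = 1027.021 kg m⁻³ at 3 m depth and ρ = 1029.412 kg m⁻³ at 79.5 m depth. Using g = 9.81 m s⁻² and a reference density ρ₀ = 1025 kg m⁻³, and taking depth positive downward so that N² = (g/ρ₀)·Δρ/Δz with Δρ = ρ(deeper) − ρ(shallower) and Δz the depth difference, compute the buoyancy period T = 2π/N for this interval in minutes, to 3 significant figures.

6.05 min

Δρ = 1029.412 − 1027.021 = 2.391 kg m⁻³ over Δz = 79.5 − 3 = 76.5 m.
N² = (9.81/1025) × (2.391/76.5) = 2.9913 × 10⁻⁴ s⁻².
N = √(2.9913 × 10⁻⁴) = 0.017295 rad s⁻¹, so T = 2π/N = 363.29 s = 6.0548 min ≈ 6.05 min.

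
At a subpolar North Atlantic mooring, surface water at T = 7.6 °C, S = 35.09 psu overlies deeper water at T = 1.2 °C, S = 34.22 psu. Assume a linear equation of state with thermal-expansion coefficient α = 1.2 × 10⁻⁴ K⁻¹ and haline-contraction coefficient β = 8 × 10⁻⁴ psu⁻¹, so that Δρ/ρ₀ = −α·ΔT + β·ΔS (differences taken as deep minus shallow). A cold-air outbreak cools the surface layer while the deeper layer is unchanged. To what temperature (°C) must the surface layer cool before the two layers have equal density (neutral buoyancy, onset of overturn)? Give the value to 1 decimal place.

Neutral buoyancy requires Δρ = 0, i.e. −α(T_deep − T_surf′) + β(S_deep − S_surf) = 0.
T_surf′ = T_deep − (β/α)·ΔS = 1.2 − (8 × 10⁻⁴/1.2 × 10⁻⁴)·(-0.87) = 7.000 °C.
Cooling required: 7.6 − (7.000) = 0.600 °C.

7.0 °C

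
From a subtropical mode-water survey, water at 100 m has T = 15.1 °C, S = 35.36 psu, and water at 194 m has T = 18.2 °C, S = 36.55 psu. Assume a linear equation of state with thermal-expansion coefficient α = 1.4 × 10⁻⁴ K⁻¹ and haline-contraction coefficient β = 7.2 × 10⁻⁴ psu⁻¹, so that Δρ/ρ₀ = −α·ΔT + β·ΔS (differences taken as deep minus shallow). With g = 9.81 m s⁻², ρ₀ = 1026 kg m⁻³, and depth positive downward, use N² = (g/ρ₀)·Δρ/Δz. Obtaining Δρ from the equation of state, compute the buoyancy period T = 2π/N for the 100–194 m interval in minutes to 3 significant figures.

ΔT = +3.1 K, ΔS = +1.19 psu (deep − shallow).
Δρ/ρ₀ = −αΔT + βΔS = -4.34 × 10⁻⁴ + 8.568 × 10⁻⁴ = 4.228 × 10⁻⁴, so Δρ ≈ 0.4338 kg m⁻³.
N² = (g/ρ₀)·Δρ/Δz = g·(Δρ/ρ₀)/Δz = 9.81 × 4.228 × 10⁻⁴ / 94 = 4.4124 × 10⁻⁵ s⁻².
N = √(4.4124 × 10⁻⁵) = 6.6426 × 10⁻³ rad s⁻¹ → T = 2π/N = 945.89 s = 15.765 min ≈ 15.8 min.

15.8 min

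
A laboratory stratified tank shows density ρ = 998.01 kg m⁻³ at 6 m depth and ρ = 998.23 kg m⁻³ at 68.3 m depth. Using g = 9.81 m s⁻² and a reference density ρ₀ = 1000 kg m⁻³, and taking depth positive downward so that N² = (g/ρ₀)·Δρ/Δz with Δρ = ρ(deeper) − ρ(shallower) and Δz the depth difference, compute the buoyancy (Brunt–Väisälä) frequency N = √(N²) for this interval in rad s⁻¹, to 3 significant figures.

Δρ = 998.23 − 998.01 = 0.22 kg m⁻³ over Δz = 68.3 − 6 = 62.3 m.
N² = (9.81/1000) × (0.22/62.3) = 3.4642 × 10⁻⁵ s⁻².
N = √(3.4642 × 10⁻⁵) = 5.8857 × 10⁻³ rad s⁻¹ ≈ 5.89 × 10⁻³ rad s⁻¹.
Since Δρ > 0 the layer is stably stratified.

5.89 × 10⁻³ rad s⁻¹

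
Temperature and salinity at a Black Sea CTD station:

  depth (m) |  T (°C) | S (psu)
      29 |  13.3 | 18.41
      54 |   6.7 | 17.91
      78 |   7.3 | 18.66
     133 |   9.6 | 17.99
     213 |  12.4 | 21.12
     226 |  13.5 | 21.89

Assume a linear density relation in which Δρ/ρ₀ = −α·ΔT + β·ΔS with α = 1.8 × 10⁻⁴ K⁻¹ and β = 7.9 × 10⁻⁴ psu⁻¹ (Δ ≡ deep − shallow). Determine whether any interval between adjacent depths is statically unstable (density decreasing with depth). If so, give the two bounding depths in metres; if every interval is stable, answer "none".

Evaluate Δρ/ρ₀ = −αΔT + βΔS across each adjacent pair:
  29–54 m: −αΔT+βΔS = −(1.8 × 10⁻⁴)(-6.6)+(7.9 × 10⁻⁴)(-0.50) = 7.9 × 10⁻⁴ → stable
  54–78 m: −αΔT+βΔS = −(1.8 × 10⁻⁴)(+0.6)+(7.9 × 10⁻⁴)(+0.75) = 4.8 × 10⁻⁴ → stable
  78–133 m: −αΔT+βΔS = −(1.8 × 10⁻⁴)(+2.3)+(7.9 × 10⁻⁴)(-0.67) = -9.4 × 10⁻⁴ → UNSTABLE
  133–213 m: −αΔT+βΔS = −(1.8 × 10⁻⁴)(+2.8)+(7.9 × 10⁻⁴)(+3.13) = 2.0 × 10⁻³ → stable
  213–226 m: −αΔT+βΔS = −(1.8 × 10⁻⁴)(+1.1)+(7.9 × 10⁻⁴)(+0.77) = 4.1 × 10⁻⁴ → stable
The 78–133 m interval has Δρ < 0: lighter water underlies denser water.

78–133 m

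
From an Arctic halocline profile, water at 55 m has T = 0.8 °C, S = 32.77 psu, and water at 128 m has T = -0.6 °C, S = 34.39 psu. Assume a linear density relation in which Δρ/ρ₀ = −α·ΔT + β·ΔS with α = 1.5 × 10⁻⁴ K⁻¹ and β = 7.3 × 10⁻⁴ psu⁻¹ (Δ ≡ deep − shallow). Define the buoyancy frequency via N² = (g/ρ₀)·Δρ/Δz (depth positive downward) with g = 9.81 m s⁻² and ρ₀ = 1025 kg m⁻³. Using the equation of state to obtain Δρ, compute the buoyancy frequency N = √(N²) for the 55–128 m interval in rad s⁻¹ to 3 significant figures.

0.0137 rad s⁻¹

ΔT = -1.4 K, ΔS = +1.62 psu (deep − shallow).
Δρ/ρ₀ = −αΔT + βΔS = 2.10 × 10⁻⁴ + 1.1826 × 10⁻³ = 1.3926 × 10⁻³, so Δρ ≈ 1.427 kg m⁻³.
N² = (g/ρ₀)·Δρ/Δz = g·(Δρ/ρ₀)/Δz = 9.81 × 1.3926 × 10⁻³ / 73 = 1.8714 × 10⁻⁴ s⁻².
N = √(1.8714 × 10⁻⁴) = 0.013680 rad s⁻¹ ≈ 0.0137 rad s⁻¹.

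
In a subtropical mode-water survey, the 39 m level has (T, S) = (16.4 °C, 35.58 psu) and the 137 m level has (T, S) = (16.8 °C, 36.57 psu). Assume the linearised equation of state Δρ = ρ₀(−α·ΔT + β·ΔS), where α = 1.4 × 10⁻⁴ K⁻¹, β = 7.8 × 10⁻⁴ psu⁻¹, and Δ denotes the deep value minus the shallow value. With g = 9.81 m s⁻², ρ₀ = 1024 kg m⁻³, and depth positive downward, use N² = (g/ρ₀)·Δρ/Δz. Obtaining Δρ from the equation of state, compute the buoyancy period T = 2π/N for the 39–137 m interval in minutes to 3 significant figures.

ΔT = +0.4 K, ΔS = +0.99 psu (deep − shallow).
Δρ/ρ₀ = −αΔT + βΔS = -5.60 × 10⁻⁵ + 7.722 × 10⁻⁴ = 7.162 × 10⁻⁴, so Δρ ≈ 0.7334 kg m⁻³.
N² = (g/ρ₀)·Δρ/Δz = g·(Δρ/ρ₀)/Δz = 9.81 × 7.162 × 10⁻⁴ / 98 = 7.1693 × 10⁻⁵ s⁻².
N = √(7.1693 × 10⁻⁵) = 8.4672 × 10⁻³ rad s⁻¹ → T = 2π/N = 742.06 s = 12.368 min ≈ 12.4 min.

12.4 min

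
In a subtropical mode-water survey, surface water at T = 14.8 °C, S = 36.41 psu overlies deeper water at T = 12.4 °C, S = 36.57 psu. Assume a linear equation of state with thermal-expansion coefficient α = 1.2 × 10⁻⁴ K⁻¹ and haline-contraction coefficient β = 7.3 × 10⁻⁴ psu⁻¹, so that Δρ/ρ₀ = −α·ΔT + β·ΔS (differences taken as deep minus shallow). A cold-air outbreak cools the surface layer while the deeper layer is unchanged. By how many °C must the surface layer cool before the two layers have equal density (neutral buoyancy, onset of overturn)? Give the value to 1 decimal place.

Neutral buoyancy requires Δρ = 0, i.e. −α(T_deep − T_surf′) + β(S_deep − S_surf) = 0.
T_surf′ = T_deep − (β/α)·ΔS = 12.4 − (7.3 × 10⁻⁴/1.2 × 10⁻⁴)·(+0.16) = 11.427 °C.
Cooling required: 14.8 − (11.427) = 3.373 °C.

3.4 °C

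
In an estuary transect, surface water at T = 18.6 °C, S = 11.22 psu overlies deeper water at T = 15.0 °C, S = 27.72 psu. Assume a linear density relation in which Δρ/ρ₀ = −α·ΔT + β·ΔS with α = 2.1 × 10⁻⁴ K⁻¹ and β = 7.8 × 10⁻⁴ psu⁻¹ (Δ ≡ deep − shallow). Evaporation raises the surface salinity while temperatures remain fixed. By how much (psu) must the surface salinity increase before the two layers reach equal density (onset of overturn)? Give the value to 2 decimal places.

17.47 psu

Neutral buoyancy requires −α(T_deep − T_surf) + β(S_deep − S_surf′) = 0.
S_surf′ = S_deep − (α/β)·ΔT = 27.72 − (2.1 × 10⁻⁴/7.8 × 10⁻⁴)·(-3.6) = 28.6892 psu.
Increase required: 28.6892 − 11.22 = 17.4692 psu.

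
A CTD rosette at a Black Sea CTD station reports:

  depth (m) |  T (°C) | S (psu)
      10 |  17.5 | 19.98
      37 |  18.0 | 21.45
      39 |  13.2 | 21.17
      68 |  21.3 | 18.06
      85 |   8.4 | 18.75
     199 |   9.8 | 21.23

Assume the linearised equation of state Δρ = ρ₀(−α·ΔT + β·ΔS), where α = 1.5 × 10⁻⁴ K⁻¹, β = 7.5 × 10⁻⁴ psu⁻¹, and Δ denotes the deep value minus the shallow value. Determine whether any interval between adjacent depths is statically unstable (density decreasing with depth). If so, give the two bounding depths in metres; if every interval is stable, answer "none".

39–68 m

Evaluate Δρ/ρ₀ = −αΔT + βΔS across each adjacent pair:
  10–37 m: −αΔT+βΔS = −(1.5 × 10⁻⁴)(+0.5)+(7.5 × 10⁻⁴)(+1.47) = 1.0 × 10⁻³ → stable
  37–39 m: −αΔT+βΔS = −(1.5 × 10⁻⁴)(-4.8)+(7.5 × 10⁻⁴)(-0.28) = 5.1 × 10⁻⁴ → stable
  39–68 m: −αΔT+βΔS = −(1.5 × 10⁻⁴)(+8.1)+(7.5 × 10⁻⁴)(-3.11) = -3.5 × 10⁻³ → UNSTABLE
  68–85 m: −αΔT+βΔS = −(1.5 × 10⁻⁴)(-12.9)+(7.5 × 10⁻⁴)(+0.69) = 2.5 × 10⁻³ → stable
  85–199 m: −αΔT+βΔS = −(1.5 × 10⁻⁴)(+1.4)+(7.5 × 10⁻⁴)(+2.48) = 1.7 × 10⁻³ → stable
The 39–68 m interval has Δρ < 0: lighter water underlies denser water.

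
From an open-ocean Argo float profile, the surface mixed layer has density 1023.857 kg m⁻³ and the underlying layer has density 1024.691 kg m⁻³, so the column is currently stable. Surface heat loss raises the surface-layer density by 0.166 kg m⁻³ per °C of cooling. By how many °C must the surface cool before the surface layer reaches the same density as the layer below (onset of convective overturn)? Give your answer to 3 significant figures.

Density deficit of the surface layer: 1024.691 − 1023.857 = 0.834 kg m⁻³.
Required change = 0.834 / 0.166 = 5.02 °C.

5.02 °C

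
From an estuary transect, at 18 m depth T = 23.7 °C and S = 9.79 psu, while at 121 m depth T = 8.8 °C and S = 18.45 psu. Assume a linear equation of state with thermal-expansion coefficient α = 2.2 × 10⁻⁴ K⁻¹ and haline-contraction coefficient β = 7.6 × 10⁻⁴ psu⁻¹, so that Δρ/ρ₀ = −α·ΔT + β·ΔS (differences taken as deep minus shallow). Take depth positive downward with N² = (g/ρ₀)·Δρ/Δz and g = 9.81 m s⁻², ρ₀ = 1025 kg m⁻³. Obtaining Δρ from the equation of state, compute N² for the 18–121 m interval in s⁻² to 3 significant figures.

9.39 × 10⁻⁴ s⁻²

ΔT = -14.9 K, ΔS = +8.66 psu (deep − shallow).
Δρ/ρ₀ = −αΔT + βΔS = 3.278 × 10⁻³ + 6.5816 × 10⁻³ = 9.8596 × 10⁻³, so Δρ ≈ 10.11 kg m⁻³.
N² = (g/ρ₀)·Δρ/Δz = g·(Δρ/ρ₀)/Δz = 9.81 × 9.8596 × 10⁻³ / 103 = 9.3906 × 10⁻⁴ s⁻² ≈ 9.39 × 10⁻⁴ s⁻².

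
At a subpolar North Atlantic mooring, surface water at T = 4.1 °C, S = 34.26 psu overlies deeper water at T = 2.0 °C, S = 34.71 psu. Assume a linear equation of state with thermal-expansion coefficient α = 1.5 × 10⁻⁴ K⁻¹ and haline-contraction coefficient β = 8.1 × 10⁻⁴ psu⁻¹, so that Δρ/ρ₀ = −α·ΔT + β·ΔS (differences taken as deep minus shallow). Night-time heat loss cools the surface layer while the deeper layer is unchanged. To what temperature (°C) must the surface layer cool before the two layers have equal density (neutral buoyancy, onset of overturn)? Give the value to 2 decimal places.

Neutral buoyancy requires Δρ = 0, i.e. −α(T_deep − T_surf′) + β(S_deep − S_surf) = 0.
T_surf′ = T_deep − (β/α)·ΔS = 2.0 − (8.1 × 10⁻⁴/1.5 × 10⁻⁴)·(+0.45) = -0.4300 °C.
Cooling required: 4.1 − (-0.4300) = 4.5300 °C.

-0.43 °C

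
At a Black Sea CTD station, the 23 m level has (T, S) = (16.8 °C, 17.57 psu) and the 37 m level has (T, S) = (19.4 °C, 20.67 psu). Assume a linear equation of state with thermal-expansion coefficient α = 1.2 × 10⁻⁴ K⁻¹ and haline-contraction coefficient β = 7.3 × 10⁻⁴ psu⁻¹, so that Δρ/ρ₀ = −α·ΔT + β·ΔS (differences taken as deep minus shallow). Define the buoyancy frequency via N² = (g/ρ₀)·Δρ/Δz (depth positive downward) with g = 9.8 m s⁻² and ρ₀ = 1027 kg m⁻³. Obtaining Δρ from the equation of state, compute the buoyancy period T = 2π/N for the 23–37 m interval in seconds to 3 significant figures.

ΔT = +2.6 K, ΔS = +3.10 psu (deep − shallow).
Δρ/ρ₀ = −αΔT + βΔS = -3.12 × 10⁻⁴ + 2.263 × 10⁻³ = 1.951 × 10⁻³, so Δρ ≈ 2.004 kg m⁻³.
N² = (g/ρ₀)·Δρ/Δz = g·(Δρ/ρ₀)/Δz = 9.8 × 1.951 × 10⁻³ / 14 = 1.3657 × 10⁻³ s⁻².
N = √(1.3657 × 10⁻³) = 0.036955 rad s⁻¹ → T = 2π/N = 170.02 s ≈ 170 s.

170 s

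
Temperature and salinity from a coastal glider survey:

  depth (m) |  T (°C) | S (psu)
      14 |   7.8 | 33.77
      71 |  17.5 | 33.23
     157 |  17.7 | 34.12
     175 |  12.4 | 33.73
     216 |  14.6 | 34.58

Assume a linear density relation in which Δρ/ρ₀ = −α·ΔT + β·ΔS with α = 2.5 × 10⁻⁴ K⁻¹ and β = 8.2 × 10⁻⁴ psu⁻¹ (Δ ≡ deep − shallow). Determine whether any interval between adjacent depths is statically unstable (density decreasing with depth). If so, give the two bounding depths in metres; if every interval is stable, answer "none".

14–71 m

Evaluate Δρ/ρ₀ = −αΔT + βΔS across each adjacent pair:
  14–71 m: −αΔT+βΔS = −(2.5 × 10⁻⁴)(+9.7)+(8.2 × 10⁻⁴)(-0.54) = -2.9 × 10⁻³ → UNSTABLE
  71–157 m: −αΔT+βΔS = −(2.5 × 10⁻⁴)(+0.2)+(8.2 × 10⁻⁴)(+0.89) = 6.8 × 10⁻⁴ → stable
  157–175 m: −αΔT+βΔS = −(2.5 × 10⁻⁴)(-5.3)+(8.2 × 10⁻⁴)(-0.39) = 1.0 × 10⁻³ → stable
  175–216 m: −αΔT+βΔS = −(2.5 × 10⁻⁴)(+2.2)+(8.2 × 10⁻⁴)(+0.85) = 1.5 × 10⁻⁴ → stable
The 14–71 m interval has Δρ < 0: lighter water underlies denser water.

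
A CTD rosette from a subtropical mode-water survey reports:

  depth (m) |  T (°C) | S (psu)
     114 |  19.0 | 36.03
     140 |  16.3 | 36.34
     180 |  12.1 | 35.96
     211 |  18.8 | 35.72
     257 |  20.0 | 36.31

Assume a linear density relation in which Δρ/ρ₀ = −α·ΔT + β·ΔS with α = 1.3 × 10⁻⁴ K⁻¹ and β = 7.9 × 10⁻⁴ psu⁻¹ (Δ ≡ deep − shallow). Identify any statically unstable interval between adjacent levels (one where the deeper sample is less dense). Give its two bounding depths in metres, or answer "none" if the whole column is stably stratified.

180–211 m

Evaluate Δρ/ρ₀ = −αΔT + βΔS across each adjacent pair:
  114–140 m: −αΔT+βΔS = −(1.3 × 10⁻⁴)(-2.7)+(7.9 × 10⁻⁴)(+0.31) = 6.0 × 10⁻⁴ → stable
  140–180 m: −αΔT+βΔS = −(1.3 × 10⁻⁴)(-4.2)+(7.9 × 10⁻⁴)(-0.38) = 2.5 × 10⁻⁴ → stable
  180–211 m: −αΔT+βΔS = −(1.3 × 10⁻⁴)(+6.7)+(7.9 × 10⁻⁴)(-0.24) = -1.1 × 10⁻³ → UNSTABLE
  211–257 m: −αΔT+βΔS = −(1.3 × 10⁻⁴)(+1.2)+(7.9 × 10⁻⁴)(+0.59) = 3.1 × 10⁻⁴ → stable
The 180–211 m interval has Δρ < 0: lighter water underlies denser water.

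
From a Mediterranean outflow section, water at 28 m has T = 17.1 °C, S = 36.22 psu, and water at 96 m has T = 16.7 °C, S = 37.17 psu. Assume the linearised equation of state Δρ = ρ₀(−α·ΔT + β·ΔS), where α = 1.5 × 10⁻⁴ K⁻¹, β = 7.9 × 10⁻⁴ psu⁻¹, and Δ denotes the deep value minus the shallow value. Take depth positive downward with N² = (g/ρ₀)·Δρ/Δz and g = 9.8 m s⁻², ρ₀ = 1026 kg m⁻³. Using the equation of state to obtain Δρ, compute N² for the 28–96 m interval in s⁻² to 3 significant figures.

ΔT = -0.4 K, ΔS = +0.95 psu (deep − shallow).
Δρ/ρ₀ = −αΔT + βΔS = 6.00 × 10⁻⁵ + 7.505 × 10⁻⁴ = 8.105 × 10⁻⁴, so Δρ ≈ 0.8316 kg m⁻³.
N² = (g/ρ₀)·Δρ/Δz = g·(Δρ/ρ₀)/Δz = 9.8 × 8.105 × 10⁻⁴ / 68 = 1.1681 × 10⁻⁴ s⁻² ≈ 1.17 × 10⁻⁴ s⁻².

1.17 × 10⁻⁴ s⁻²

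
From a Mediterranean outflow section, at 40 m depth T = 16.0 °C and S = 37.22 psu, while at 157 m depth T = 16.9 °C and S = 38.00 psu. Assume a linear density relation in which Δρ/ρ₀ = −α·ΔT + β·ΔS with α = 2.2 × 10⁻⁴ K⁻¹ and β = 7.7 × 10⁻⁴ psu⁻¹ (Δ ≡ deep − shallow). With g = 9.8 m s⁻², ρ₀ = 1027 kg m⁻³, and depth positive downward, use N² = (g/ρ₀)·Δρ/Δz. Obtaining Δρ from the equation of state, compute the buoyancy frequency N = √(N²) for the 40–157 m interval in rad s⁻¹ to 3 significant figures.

5.81 × 10⁻³ rad s⁻¹

ΔT = +0.9 K, ΔS = +0.78 psu (deep − shallow).
Δρ/ρ₀ = −αΔT + βΔS = -1.98 × 10⁻⁴ + 6.006 × 10⁻⁴ = 4.026 × 10⁻⁴, so Δρ ≈ 0.4135 kg m⁻³.
N² = (g/ρ₀)·Δρ/Δz = g·(Δρ/ρ₀)/Δz = 9.8 × 4.026 × 10⁻⁴ / 117 = 3.3722 × 10⁻⁵ s⁻².
N = √(3.3722 × 10⁻⁵) = 5.8071 × 10⁻³ rad s⁻¹ ≈ 5.81 × 10⁻³ rad s⁻¹.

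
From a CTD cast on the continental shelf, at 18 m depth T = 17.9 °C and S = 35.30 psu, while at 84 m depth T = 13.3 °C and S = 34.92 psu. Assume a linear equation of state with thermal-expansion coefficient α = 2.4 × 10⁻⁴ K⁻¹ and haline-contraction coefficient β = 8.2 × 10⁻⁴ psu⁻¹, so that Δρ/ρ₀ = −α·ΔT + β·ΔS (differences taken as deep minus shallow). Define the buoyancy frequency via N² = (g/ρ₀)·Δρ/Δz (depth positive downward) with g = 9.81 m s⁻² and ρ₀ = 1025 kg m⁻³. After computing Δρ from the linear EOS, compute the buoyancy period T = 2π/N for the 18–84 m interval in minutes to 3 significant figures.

9.65 min

ΔT = -4.6 K, ΔS = -0.38 psu (deep − shallow).
Δρ/ρ₀ = −αΔT + βΔS = 1.104 × 10⁻³ − 3.116 × 10⁻⁴ = 7.924 × 10⁻⁴, so Δρ ≈ 0.8122 kg m⁻³.
N² = (g/ρ₀)·Δρ/Δz = g·(Δρ/ρ₀)/Δz = 9.81 × 7.924 × 10⁻⁴ / 66 = 1.1778 × 10⁻⁴ s⁻².
N = √(1.1778 × 10⁻⁴) = 0.010853 rad s⁻¹ → T = 2π/N = 578.94 s = 9.6490 min ≈ 9.65 min.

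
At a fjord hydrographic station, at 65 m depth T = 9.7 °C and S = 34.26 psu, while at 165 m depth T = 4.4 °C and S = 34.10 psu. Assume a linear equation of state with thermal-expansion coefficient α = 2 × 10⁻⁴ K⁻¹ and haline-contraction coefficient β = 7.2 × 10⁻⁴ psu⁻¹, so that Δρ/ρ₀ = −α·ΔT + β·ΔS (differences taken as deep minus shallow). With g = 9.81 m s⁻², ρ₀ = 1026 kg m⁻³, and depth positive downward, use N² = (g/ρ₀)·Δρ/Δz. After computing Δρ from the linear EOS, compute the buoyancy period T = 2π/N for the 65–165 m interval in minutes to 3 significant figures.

ΔT = -5.3 K, ΔS = -0.16 psu (deep − shallow).
Δρ/ρ₀ = −αΔT + βΔS = 1.06 × 10⁻³ − 1.152 × 10⁻⁴ = 9.448 × 10⁻⁴, so Δρ ≈ 0.9694 kg m⁻³.
N² = (g/ρ₀)·Δρ/Δz = g·(Δρ/ρ₀)/Δz = 9.81 × 9.448 × 10⁻⁴ / 100 = 9.2685 × 10⁻⁵ s⁻².
N = √(9.2685 × 10⁻⁵) = 9.6273 × 10⁻³ rad s⁻¹ → T = 2π/N = 652.64 s = 10.877 min ≈ 10.9 min.

10.9 min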